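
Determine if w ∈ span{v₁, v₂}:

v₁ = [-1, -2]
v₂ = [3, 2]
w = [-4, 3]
Yes

Form the augmented matrix and row-reduce:
[v₁|v₂|w] = 
  [ -1,   3,  -4]
  [ -2,   2,   3]
R2 → R2 - (2)·R1
REF = 
  [ -1,   3,  -4]
  [  0,  -4,  11]

No row of the form [0 0 | nonzero], so the system is consistent. Back-substitution gives c₁ = -17/4, c₂ = -11/4: w = (-17/4)·v₁ + (-11/4)·v₂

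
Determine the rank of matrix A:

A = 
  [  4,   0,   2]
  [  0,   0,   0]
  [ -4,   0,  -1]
Row reduce:
R3 → R3 + (1)·R1
Swap R2 ↔ R3
REF = 
  [  4,   0,   2]
  [  0,   0,   1]
  [  0,   0,   0]
Pivot columns: 1, 3 → 2 pivots.

rank(A) = 2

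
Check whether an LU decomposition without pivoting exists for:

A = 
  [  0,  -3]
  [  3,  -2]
No.
A[1,1] = 0 but A[2,1] = 3 ≠ 0. Any LU with L unit lower triangular has (LU)[1,1] = U[1,1] and (LU)[2,1] = L[2,1]·U[1,1]; matching A forces U[1,1] = 0, which then forces (LU)[2,1] = 0 ≠ 3. A row swap (pivoting) is required.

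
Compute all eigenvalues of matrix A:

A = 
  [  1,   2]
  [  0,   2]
tr(A) = 3, det(A) = 2
Characteristic polynomial: λ² - tr(A)λ + det(A) = λ² - 3λ + 2
λ² - 3λ + 2 = (λ - 1)(λ - 2)

λ = 2, 1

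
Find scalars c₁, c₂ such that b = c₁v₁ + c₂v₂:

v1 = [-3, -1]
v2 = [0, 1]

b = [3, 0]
c1 = -1, c2 = -1

b = -1·v1 + -1·v2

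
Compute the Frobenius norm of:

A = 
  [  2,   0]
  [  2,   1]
||A||_F = 3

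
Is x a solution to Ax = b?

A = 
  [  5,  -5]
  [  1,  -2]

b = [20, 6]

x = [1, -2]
No

Ax = [15, 5] ≠ b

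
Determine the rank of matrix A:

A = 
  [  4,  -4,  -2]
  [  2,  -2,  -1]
rank(A) = 1

Row reduce:
R2 → R2 - (1/2)·R1
REF = 
  [  4,  -4,  -2]
  [  0,   0,   0]
Pivot columns: 1 → 1 pivot.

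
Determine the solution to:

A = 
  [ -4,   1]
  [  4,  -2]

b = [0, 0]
Row reduce the augmented matrix [A|b]:
R2 → R2 + (1)·R1
REF = 
  [ -4,   1,   0]
  [  0,  -1,   0]

Back-substitution:
x₂ = 0 / (-1) = 0
x₁ = (0 - (1)(0)) / (-4) = 0

x = [0, 0]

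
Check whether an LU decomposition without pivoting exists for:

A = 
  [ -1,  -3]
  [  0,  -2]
Yes.
A[1,1] = -1 ≠ 0, so Gaussian elimination proceeds without a row swap: multiplier ℓ₂₁ = (0)/(-1) = 0, and U[2,2] = -2 - (0)(-3) = -2.
L = 
  [  1,   0]
  [  0,   1]
U = 
  [ -1,  -3]
  [  0,  -2]
Check row 2 of LU: [(0)(-1), (0)(-3) + (-2)] = [0, -2] = row 2 of A ✓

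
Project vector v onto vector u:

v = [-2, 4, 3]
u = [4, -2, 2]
proj_u(v) = [-5/3, 5/6, -5/6]

v·u = (-2)(4) + (4)(-2) + (3)(2) = -10
u·u = (4)² + (-2)² + (2)² = 24
proj_u(v) = (v·u / u·u) × u = (-10/24) × u = (-5/12) × u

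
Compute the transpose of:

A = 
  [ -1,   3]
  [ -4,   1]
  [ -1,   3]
Aᵀ = 
  [ -1,  -4,  -1]
  [  3,   1,   3]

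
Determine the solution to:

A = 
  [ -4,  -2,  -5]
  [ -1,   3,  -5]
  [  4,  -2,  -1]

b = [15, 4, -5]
Row reduce the augmented matrix [A|b]:
R2 → R2 - (1/4)·R1
R3 → R3 + (1)·R1
R3 → R3 + (8/7)·R2
REF = 
  [   -4,    -2,    -5,    15]
  [    0,   7/2, -15/4,   1/4]
  [    0,     0, -72/7,  72/7]

Back-substitution:
x₃ = (72/7) / (-72/7) = -1
x₂ = (1/4 - (-15/4)(-1)) / (7/2) = -1
x₁ = (15 - (-2)(-1) - (-5)(-1)) / (-4) = -2

x = [-2, -1, -1]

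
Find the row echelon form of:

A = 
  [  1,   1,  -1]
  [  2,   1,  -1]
Row operations:
R2 → R2 - (2)·R1

Resulting echelon form:
REF = 
  [  1,   1,  -1]
  [  0,  -1,   1]

Rank = 2 (number of non-zero pivot rows).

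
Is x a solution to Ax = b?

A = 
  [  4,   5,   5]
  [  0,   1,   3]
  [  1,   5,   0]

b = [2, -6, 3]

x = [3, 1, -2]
No

Ax = [7, -5, 8] ≠ b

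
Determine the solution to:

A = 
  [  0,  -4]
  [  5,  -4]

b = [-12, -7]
x = [1, 3]

Row reduce the augmented matrix [A|b]:
Swap R1 ↔ R2
REF = 
  [  5,  -4,  -7]
  [  0,  -4, -12]

Back-substitution:
x₂ = (-12) / (-4) = 3
x₁ = (-7 - (-4)(3)) / 5 = 1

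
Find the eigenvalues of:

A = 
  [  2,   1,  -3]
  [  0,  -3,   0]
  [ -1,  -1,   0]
λ = -1, 3, -3

Characteristic polynomial: det(λI - A) = λ³ + λ² - 9λ - 9
Testing integer divisors of the constant term: p(-1) = 0, so (λ + 1) is a factor:
p(λ) = (λ + 1)(λ² - 9)
λ² - 9 = (λ + 3)(λ - 3)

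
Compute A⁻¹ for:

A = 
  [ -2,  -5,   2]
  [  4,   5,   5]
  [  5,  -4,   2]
det(A) = (-2)·((5)(2) - (5)(-4)) - (-5)·((4)(2) - (5)(5)) + (2)·((4)(-4) - (5)(5))
  = (-2)(30) - (-5)(-17) + (2)(-41)
  = -227
det(A) = -227 ≠ 0, so A is invertible.

Cofactors Cᵢⱼ = (-1)ⁱ⁺ʲ·Mᵢⱼ:
C = 
  [ 30,  17, -41]
  [  2, -14, -33]
  [-35,  18,  10]

adj(A) = Cᵀ:
adj(A) = 
  [ 30,   2, -35]
  [ 17, -14,  18]
  [-41, -33,  10]

A⁻¹ = (-1/227) · adj(A):
A⁻¹ = 
  [-30/227,  -2/227,  35/227]
  [-17/227,  14/227, -18/227]
  [ 41/227,  33/227, -10/227]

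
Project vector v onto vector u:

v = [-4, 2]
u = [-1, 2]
v·u = (-4)(-1) + (2)(2) = 8
u·u = (-1)² + (2)² = 5
proj_u(v) = (v·u / u·u) × u = (8/5) × u

proj_u(v) = [-8/5, 16/5]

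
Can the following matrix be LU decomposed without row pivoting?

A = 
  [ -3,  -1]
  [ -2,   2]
Yes.
A[1,1] = -3 ≠ 0, so Gaussian elimination proceeds without a row swap: multiplier ℓ₂₁ = (-2)/(-3) = 2/3, and U[2,2] = 2 - (2/3)(-1) = 8/3.
L = 
  [  1,   0]
  [2/3,   1]
U = 
  [ -3,  -1]
  [  0, 8/3]
Check row 2 of LU: [(2/3)(-3), (2/3)(-1) + (8/3)] = [-2, 2] = row 2 of A ✓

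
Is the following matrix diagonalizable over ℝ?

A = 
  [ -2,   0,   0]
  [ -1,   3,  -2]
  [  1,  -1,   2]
Yes

Characteristic polynomial: det(λI - A) = λ³ - 3λ² - 6λ + 8
Testing integer divisors of the constant term: p(1) = 0, so (λ - 1) is a factor:
p(λ) = (λ - 1)(λ² - 2λ - 8)
λ² - 2λ - 8 = (λ + 2)(λ - 4)
Eigenvalues: 1, 4, -2
λ=-2: alg. mult. = 1, geom. mult. = 3 - rank(A - (-2)I) = 3 - 2 = 1
λ=1: alg. mult. = 1, geom. mult. = 3 - rank(A - (1)I) = 3 - 2 = 1
λ=4: alg. mult. = 1, geom. mult. = 3 - rank(A - (4)I) = 3 - 2 = 1
Sum of geometric multiplicities equals n, so A has n independent eigenvectors.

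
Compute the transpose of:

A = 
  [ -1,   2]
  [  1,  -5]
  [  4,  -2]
Aᵀ = 
  [ -1,   1,   4]
  [  2,  -5,  -2]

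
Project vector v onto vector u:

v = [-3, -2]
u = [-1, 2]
v·u = (-3)(-1) + (-2)(2) = -1
u·u = (-1)² + (2)² = 5
proj_u(v) = (v·u / u·u) × u = (-1/5) × u

proj_u(v) = [1/5, -2/5]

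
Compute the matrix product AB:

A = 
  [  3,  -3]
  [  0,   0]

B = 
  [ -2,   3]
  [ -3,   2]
A is 2×2 and B is 2×2, so AB is 2×2. Each entry is (row of A)·(column of B):
AB[1,1] = (3)(-2) + (-3)(-3) = 3
AB[1,2] = (3)(3) + (-3)(2) = 3
AB[2,1] = (0)(-2) + (0)(-3) = 0
AB[2,2] = (0)(3) + (0)(2) = 0

AB = 
  [  3,   3]
  [  0,   0]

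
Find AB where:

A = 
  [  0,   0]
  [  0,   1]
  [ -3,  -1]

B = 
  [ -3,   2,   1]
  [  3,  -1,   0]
AB = 
  [  0,   0,   0]
  [  3,  -1,   0]
  [  6,  -5,  -3]

A is 3×2 and B is 2×3, so AB is 3×3. Each entry is (row of A)·(column of B):
AB[1,1] = (0)(-3) + (0)(3) = 0
AB[1,2] = (0)(2) + (0)(-1) = 0
AB[1,3] = (0)(1) + (0)(0) = 0
AB[2,1] = (0)(-3) + (1)(3) = 3
AB[2,2] = (0)(2) + (1)(-1) = -1
AB[2,3] = (0)(1) + (1)(0) = 0
AB[3,1] = (-3)(-3) + (-1)(3) = 6
AB[3,2] = (-3)(2) + (-1)(-1) = -5
AB[3,3] = (-3)(1) + (-1)(0) = -3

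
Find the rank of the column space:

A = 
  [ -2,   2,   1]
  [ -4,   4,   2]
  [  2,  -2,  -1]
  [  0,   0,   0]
Row reduce:
R2 → R2 - (2)·R1
R3 → R3 + (1)·R1
REF = 
  [ -2,   2,   1]
  [  0,   0,   0]
  [  0,   0,   0]
  [  0,   0,   0]
Pivot columns: 1 → 1 pivot.
dim(Col(A)) = number of pivot columns = 1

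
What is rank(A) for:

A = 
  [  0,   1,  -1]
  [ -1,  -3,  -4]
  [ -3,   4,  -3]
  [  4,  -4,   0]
Row reduce:
Swap R1 ↔ R2
R3 → R3 - (3)·R1
R4 → R4 + (4)·R1
R3 → R3 - (13)·R2
R4 → R4 + (16)·R2
R4 → R4 + (16/11)·R3
REF = 
  [ -1,  -3,  -4]
  [  0,   1,  -1]
  [  0,   0,  22]
  [  0,   0,   0]
Pivot columns: 1, 2, 3 → 3 pivots.

rank(A) = 3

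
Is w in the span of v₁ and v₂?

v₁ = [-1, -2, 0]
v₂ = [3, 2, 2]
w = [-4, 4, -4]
No

Form the augmented matrix and row-reduce:
[v₁|v₂|w] = 
  [ -1,   3,  -4]
  [ -2,   2,   4]
  [  0,   2,  -4]
R2 → R2 - (2)·R1
R3 → R3 + (1/2)·R2
REF = 
  [ -1,   3,  -4]
  [  0,  -4,  12]
  [  0,   0,   2]

Row 3 reads [0 0 | 2], i.e. 0 = 2, so the system is inconsistent and w ∉ span{v₁, v₂}.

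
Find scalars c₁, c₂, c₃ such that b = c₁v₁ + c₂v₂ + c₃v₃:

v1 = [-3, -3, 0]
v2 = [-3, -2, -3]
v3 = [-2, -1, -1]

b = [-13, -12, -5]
c1 = 3, c2 = 2, c3 = -1

b = 3·v1 + 2·v2 + -1·v3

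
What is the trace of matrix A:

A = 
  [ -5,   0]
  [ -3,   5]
0

tr(A) = -5 + 5 = 0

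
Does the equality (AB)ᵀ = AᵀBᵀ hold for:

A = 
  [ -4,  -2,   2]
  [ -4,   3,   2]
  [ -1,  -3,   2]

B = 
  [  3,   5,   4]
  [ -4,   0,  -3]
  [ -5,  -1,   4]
No

(AB)ᵀ = 
  [-14, -34,  -1]
  [-22, -22,  -7]
  [ -2, -17,  13]

AᵀBᵀ = 
  [-36,  19,  20]
  [ -3,  17,  -5]
  [ 24, -14,  -4]

The two matrices differ, so (AB)ᵀ ≠ AᵀBᵀ in general. The correct identity is (AB)ᵀ = BᵀAᵀ.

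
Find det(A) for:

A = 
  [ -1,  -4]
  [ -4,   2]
For a 2×2 matrix, det = ad - bc = (-1)(2) - (-4)(-4) = -18

det(A) = -18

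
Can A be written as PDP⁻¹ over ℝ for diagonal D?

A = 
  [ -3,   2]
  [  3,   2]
Yes

tr(A) = -1, det(A) = -12
Characteristic polynomial: λ² - tr(A)λ + det(A) = λ² + λ - 12
λ² + λ - 12 = (λ + 4)(λ - 3)
Eigenvalues: 3, -4
λ=-4: alg. mult. = 1, geom. mult. = 2 - rank(A - (-4)I) = 2 - 1 = 1
λ=3: alg. mult. = 1, geom. mult. = 2 - rank(A - (3)I) = 2 - 1 = 1
Sum of geometric multiplicities equals n, so A has n independent eigenvectors.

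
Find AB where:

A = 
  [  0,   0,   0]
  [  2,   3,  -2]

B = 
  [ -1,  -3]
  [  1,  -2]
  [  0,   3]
AB = 
  [  0,   0]
  [  1, -18]

A is 2×3 and B is 3×2, so AB is 2×2. Each entry is (row of A)·(column of B):
AB[1,1] = (0)(-1) + (0)(1) + (0)(0) = 0
AB[1,2] = (0)(-3) + (0)(-2) + (0)(3) = 0
AB[2,1] = (2)(-1) + (3)(1) + (-2)(0) = 1
AB[2,2] = (2)(-3) + (3)(-2) + (-2)(3) = -18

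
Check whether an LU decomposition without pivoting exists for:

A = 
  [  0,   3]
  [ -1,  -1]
No.
A[1,1] = 0 but A[2,1] = -1 ≠ 0. Any LU with L unit lower triangular has (LU)[1,1] = U[1,1] and (LU)[2,1] = L[2,1]·U[1,1]; matching A forces U[1,1] = 0, which then forces (LU)[2,1] = 0 ≠ -1. A row swap (pivoting) is required.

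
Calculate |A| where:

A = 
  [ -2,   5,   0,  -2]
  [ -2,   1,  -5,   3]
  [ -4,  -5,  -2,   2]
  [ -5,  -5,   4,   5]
1048

Cofactor expansion along row 1: det(A) = a₁₁M₁₁ - a₁₂M₁₂ + a₁₃M₁₃ - a₁₄M₁₄

M₁₁ = det[[1, -5, 3]; [-5, -2, 2]; [-5, 4, 5]]
  = (1)·((-2)(5) - (2)(4)) - (-5)·((-5)(5) - (2)(-5)) + (3)·((-5)(4) - (-2)(-5))
  = (1)(-18) - (-5)(-15) + (3)(-30)
  = -183
M₁₂ = det[[-2, -5, 3]; [-4, -2, 2]; [-5, 4, 5]]
  = (-2)·((-2)(5) - (2)(4)) - (-5)·((-4)(5) - (2)(-5)) + (3)·((-4)(4) - (-2)(-5))
  = (-2)(-18) - (-5)(-10) + (3)(-26)
  = -92
M₁₃ = det[[-2, 1, 3]; [-4, -5, 2]; [-5, -5, 5]]
  = (-2)·((-5)(5) - (2)(-5)) - (1)·((-4)(5) - (2)(-5)) + (3)·((-4)(-5) - (-5)(-5))
  = (-2)(-15) - (1)(-10) + (3)(-5)
  = 25
M₁₄ = det[[-2, 1, -5]; [-4, -5, -2]; [-5, -5, 4]]
  = (-2)·((-5)(4) - (-2)(-5)) - (1)·((-4)(4) - (-2)(-5)) + (-5)·((-4)(-5) - (-5)(-5))
  = (-2)(-30) - (1)(-26) + (-5)(-5)
  = 111

det(A) = (-2)(-183) - (5)(-92) + (0)(25) - (-2)(111) = 1048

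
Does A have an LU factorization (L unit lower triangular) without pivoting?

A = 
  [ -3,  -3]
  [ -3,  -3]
Yes.
A[1,1] = -3 ≠ 0, so Gaussian elimination proceeds without a row swap: multiplier ℓ₂₁ = (-3)/(-3) = 1, and U[2,2] = -3 - (1)(-3) = 0.
L = 
  [  1,   0]
  [  1,   1]
U = 
  [ -3,  -3]
  [  0,   0]
Check row 2 of LU: [(1)(-3), (1)(-3) + 0] = [-3, -3] = row 2 of A ✓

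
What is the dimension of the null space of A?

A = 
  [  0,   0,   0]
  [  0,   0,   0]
nullity(A) = 3

Row reduce:
(no row operations needed)
REF = 
  [  0,   0,   0]
  [  0,   0,   0]
Pivot columns: none → 0 pivots.
rank(A) = 0, so nullity(A) = 3 - 0 = 3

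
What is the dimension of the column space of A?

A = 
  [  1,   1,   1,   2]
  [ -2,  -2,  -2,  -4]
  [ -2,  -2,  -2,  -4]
Row reduce:
R2 → R2 + (2)·R1
R3 → R3 + (2)·R1
REF = 
  [  1,   1,   1,   2]
  [  0,   0,   0,   0]
  [  0,   0,   0,   0]
Pivot columns: 1 → 1 pivot.
dim(Col(A)) = number of pivot columns = 1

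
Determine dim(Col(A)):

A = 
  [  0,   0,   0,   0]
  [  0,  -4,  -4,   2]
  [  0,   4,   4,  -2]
Row reduce:
Swap R1 ↔ R2
R3 → R3 + (1)·R1
REF = 
  [  0,  -4,  -4,   2]
  [  0,   0,   0,   0]
  [  0,   0,   0,   0]
Pivot columns: 2 → 1 pivot.
dim(Col(A)) = number of pivot columns = 1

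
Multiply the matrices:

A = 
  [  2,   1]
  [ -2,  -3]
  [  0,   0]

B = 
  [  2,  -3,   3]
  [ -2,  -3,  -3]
AB = 
  [  2,  -9,   3]
  [  2,  15,   3]
  [  0,   0,   0]

A is 3×2 and B is 2×3, so AB is 3×3. Each entry is (row of A)·(column of B):
AB[1,1] = (2)(2) + (1)(-2) = 2
AB[1,2] = (2)(-3) + (1)(-3) = -9
AB[1,3] = (2)(3) + (1)(-3) = 3
AB[2,1] = (-2)(2) + (-3)(-2) = 2
AB[2,2] = (-2)(-3) + (-3)(-3) = 15
AB[2,3] = (-2)(3) + (-3)(-3) = 3
AB[3,1] = (0)(2) + (0)(-2) = 0
AB[3,2] = (0)(-3) + (0)(-3) = 0
AB[3,3] = (0)(3) + (0)(-3) = 0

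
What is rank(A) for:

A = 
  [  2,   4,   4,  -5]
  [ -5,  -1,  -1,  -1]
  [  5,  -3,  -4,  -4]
rank(A) = 3

Row reduce:
R2 → R2 + (5/2)·R1
R3 → R3 - (5/2)·R1
R3 → R3 + (13/9)·R2
REF = 
  [    2,     4,     4,    -5]
  [    0,     9,     9, -27/2]
  [    0,     0,    -1,   -11]
Pivot columns: 1, 2, 3 → 3 pivots.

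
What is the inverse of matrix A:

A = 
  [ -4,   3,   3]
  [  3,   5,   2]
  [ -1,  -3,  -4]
det(A) = (-4)·((5)(-4) - (2)(-3)) - (3)·((3)(-4) - (2)(-1)) + (3)·((3)(-3) - (5)(-1))
  = (-4)(-14) - (3)(-10) + (3)(-4)
  = 74
det(A) = 74 ≠ 0, so A is invertible.

Cofactors Cᵢⱼ = (-1)ⁱ⁺ʲ·Mᵢⱼ:
C = 
  [-14,  10,  -4]
  [  3,  19, -15]
  [ -9,  17, -29]

adj(A) = Cᵀ:
adj(A) = 
  [-14,   3,  -9]
  [ 10,  19,  17]
  [ -4, -15, -29]

A⁻¹ = (1/74) · adj(A):
A⁻¹ = 
  [ -7/37,   3/74,  -9/74]
  [  5/37,  19/74,  17/74]
  [ -2/37, -15/74, -29/74]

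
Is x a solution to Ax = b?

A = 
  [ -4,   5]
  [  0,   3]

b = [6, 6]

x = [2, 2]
No

Ax = [2, 6] ≠ b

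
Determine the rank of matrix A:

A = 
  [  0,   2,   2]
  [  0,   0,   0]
Row reduce:
(no row operations needed)
REF = 
  [  0,   2,   2]
  [  0,   0,   0]
Pivot columns: 2 → 1 pivot.

rank(A) = 1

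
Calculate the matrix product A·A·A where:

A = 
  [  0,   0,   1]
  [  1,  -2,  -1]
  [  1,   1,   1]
A² = A·A:
A²[1,1] = (0)(0) + (0)(1) + (1)(1) = 1
A²[1,2] = (0)(0) + (0)(-2) + (1)(1) = 1
A²[1,3] = (0)(1) + (0)(-1) + (1)(1) = 1
A²[2,1] = (1)(0) + (-2)(1) + (-1)(1) = -3
A²[2,2] = (1)(0) + (-2)(-2) + (-1)(1) = 3
A²[2,3] = (1)(1) + (-2)(-1) + (-1)(1) = 2
A²[3,1] = (1)(0) + (1)(1) + (1)(1) = 2
A²[3,2] = (1)(0) + (1)(-2) + (1)(1) = -1
A²[3,3] = (1)(1) + (1)(-1) + (1)(1) = 1
A² = 
  [  1,   1,   1]
  [ -3,   3,   2]
  [  2,  -1,   1]

A^3 = A^2·A:
A^3[1,1] = (1)(0) + (1)(1) + (1)(1) = 2
A^3[1,2] = (1)(0) + (1)(-2) + (1)(1) = -1
A^3[1,3] = (1)(1) + (1)(-1) + (1)(1) = 1
A^3[2,1] = (-3)(0) + (3)(1) + (2)(1) = 5
A^3[2,2] = (-3)(0) + (3)(-2) + (2)(1) = -4
A^3[2,3] = (-3)(1) + (3)(-1) + (2)(1) = -4
A^3[3,1] = (2)(0) + (-1)(1) + (1)(1) = 0
A^3[3,2] = (2)(0) + (-1)(-2) + (1)(1) = 3
A^3[3,3] = (2)(1) + (-1)(-1) + (1)(1) = 4
A^3 = 
  [  2,  -1,   1]
  [  5,  -4,  -4]
  [  0,   3,   4]

Therefore
A^3 = 
  [  2,  -1,   1]
  [  5,  -4,  -4]
  [  0,   3,   4]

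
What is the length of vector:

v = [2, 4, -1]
4.583

||v||₂ = √((2)² + (4)² + (-1)²) = √21 = 4.583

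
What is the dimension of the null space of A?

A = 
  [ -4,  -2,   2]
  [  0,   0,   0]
nullity(A) = 2

Row reduce:
(no row operations needed)
REF = 
  [ -4,  -2,   2]
  [  0,   0,   0]
Pivot columns: 1 → 1 pivot.
rank(A) = 1, so nullity(A) = 3 - 1 = 2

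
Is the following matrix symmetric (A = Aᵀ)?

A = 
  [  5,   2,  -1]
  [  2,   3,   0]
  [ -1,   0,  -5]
Yes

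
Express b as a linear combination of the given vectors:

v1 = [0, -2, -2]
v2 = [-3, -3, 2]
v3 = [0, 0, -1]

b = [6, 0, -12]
c1 = 3, c2 = -2, c3 = 2

b = 3·v1 + -2·v2 + 2·v3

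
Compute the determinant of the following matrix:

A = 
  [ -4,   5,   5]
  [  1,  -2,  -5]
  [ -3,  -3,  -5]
75

Cofactor expansion along row 1:
det(A) = (-4)·((-2)(-5) - (-5)(-3)) - (5)·((1)(-5) - (-5)(-3)) + (5)·((1)(-3) - (-2)(-3))
  = (-4)(-5) - (5)(-20) + (5)(-9)
  = 75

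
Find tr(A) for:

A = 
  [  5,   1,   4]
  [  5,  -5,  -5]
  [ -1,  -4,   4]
4

tr(A) = 5 + -5 + 4 = 4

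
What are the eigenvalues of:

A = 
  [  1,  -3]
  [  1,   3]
λ = 2 + i√2, 2 - i√2  (≈ 2 + 1.414i, 2 - 1.414i)

tr(A) = 4, det(A) = 6
Characteristic polynomial: λ² - tr(A)λ + det(A) = λ² - 4λ + 6
λ² - 4λ + 6 = 0  ⇒  λ = (4 ± √((-4)² - 4·(6)))/2 = (4 ± √(-8))/2
  = 2 + i√2,  2 - i√2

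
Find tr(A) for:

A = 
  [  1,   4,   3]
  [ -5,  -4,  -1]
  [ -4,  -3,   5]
2

tr(A) = 1 + -4 + 5 = 2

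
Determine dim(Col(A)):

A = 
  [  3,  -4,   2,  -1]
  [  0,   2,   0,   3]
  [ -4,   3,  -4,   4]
Row reduce:
R3 → R3 + (4/3)·R1
R3 → R3 + (7/6)·R2
REF = 
  [   3,   -4,    2,   -1]
  [   0,    2,    0,    3]
  [   0,    0, -4/3, 37/6]
Pivot columns: 1, 2, 3 → 3 pivots.
dim(Col(A)) = number of pivot columns = 3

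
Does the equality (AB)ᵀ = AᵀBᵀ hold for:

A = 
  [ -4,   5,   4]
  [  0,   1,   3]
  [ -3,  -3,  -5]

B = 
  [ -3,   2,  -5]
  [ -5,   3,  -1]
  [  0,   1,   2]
No

(AB)ᵀ = 
  [-13,  -5,  24]
  [ 11,   6, -20]
  [ 23,   5,   8]

AᵀBᵀ = 
  [ 27,  23,  -6]
  [  2, -19,  -5]
  [ 19,  -6,  -7]

The two matrices differ, so (AB)ᵀ ≠ AᵀBᵀ in general. The correct identity is (AB)ᵀ = BᵀAᵀ.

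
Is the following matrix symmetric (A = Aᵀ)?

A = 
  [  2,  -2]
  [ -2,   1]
Yes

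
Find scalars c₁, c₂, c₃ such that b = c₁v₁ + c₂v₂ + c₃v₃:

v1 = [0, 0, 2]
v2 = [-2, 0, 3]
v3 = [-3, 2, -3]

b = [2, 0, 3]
c1 = 3, c2 = -1, c3 = 0

b = 3·v1 + -1·v2 + 0·v3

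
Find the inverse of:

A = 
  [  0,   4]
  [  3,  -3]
det(A) = (0)(-3) - (4)(3) = -12
For a 2×2 matrix, A⁻¹ = (1/det(A)) · [[d, -b], [-c, a]]
    = (-1/12) · [[-3, -4], [-3, 0]]

A⁻¹ = 
  [1/4, 1/3]
  [1/4,   0]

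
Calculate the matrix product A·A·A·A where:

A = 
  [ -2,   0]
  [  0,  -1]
A^4 = 
  [ 16,   0]
  [  0,   1]

A² = A·A:
A²[1,1] = (-2)(-2) + (0)(0) = 4
A²[1,2] = (-2)(0) + (0)(-1) = 0
A²[2,1] = (0)(-2) + (-1)(0) = 0
A²[2,2] = (0)(0) + (-1)(-1) = 1
A² = 
  [  4,   0]
  [  0,   1]

A^3 = A^2·A:
A^3[1,1] = (4)(-2) + (0)(0) = -8
A^3[1,2] = (4)(0) + (0)(-1) = 0
A^3[2,1] = (0)(-2) + (1)(0) = 0
A^3[2,2] = (0)(0) + (1)(-1) = -1
A^3 = 
  [ -8,   0]
  [  0,  -1]

A^4 = A^3·A:
A^4[1,1] = (-8)(-2) + (0)(0) = 16
A^4[1,2] = (-8)(0) + (0)(-1) = 0
A^4[2,1] = (0)(-2) + (-1)(0) = 0
A^4[2,2] = (0)(0) + (-1)(-1) = 1
A^4 = 
  [ 16,   0]
  [  0,   1]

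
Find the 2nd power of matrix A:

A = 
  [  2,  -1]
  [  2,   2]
A² = A·A:
A²[1,1] = (2)(2) + (-1)(2) = 2
A²[1,2] = (2)(-1) + (-1)(2) = -4
A²[2,1] = (2)(2) + (2)(2) = 8
A²[2,2] = (2)(-1) + (2)(2) = 2
A² = 
  [  2,  -4]
  [  8,   2]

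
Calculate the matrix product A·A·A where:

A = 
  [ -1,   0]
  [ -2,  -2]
A^3 = 
  [ -1,   0]
  [-14,  -8]

A² = A·A:
A²[1,1] = (-1)(-1) + (0)(-2) = 1
A²[1,2] = (-1)(0) + (0)(-2) = 0
A²[2,1] = (-2)(-1) + (-2)(-2) = 6
A²[2,2] = (-2)(0) + (-2)(-2) = 4
A² = 
  [  1,   0]
  [  6,   4]

A^3 = A^2·A:
A^3[1,1] = (1)(-1) + (0)(-2) = -1
A^3[1,2] = (1)(0) + (0)(-2) = 0
A^3[2,1] = (6)(-1) + (4)(-2) = -14
A^3[2,2] = (6)(0) + (4)(-2) = -8
A^3 = 
  [ -1,   0]
  [-14,  -8]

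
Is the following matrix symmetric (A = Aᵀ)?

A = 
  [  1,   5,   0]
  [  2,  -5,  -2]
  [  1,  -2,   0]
No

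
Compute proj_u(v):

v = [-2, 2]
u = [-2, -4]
v·u = (-2)(-2) + (2)(-4) = -4
u·u = (-2)² + (-4)² = 20
proj_u(v) = (v·u / u·u) × u = (-4/20) × u = (-1/5) × u

proj_u(v) = [2/5, 4/5]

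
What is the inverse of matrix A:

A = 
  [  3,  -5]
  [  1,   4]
det(A) = (3)(4) - (-5)(1) = 17
For a 2×2 matrix, A⁻¹ = (1/det(A)) · [[d, -b], [-c, a]]
    = (1/17) · [[4, 5], [-1, 3]]

A⁻¹ = 
  [ 4/17,  5/17]
  [-1/17,  3/17]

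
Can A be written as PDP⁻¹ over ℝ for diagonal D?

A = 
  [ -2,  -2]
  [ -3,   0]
Yes

tr(A) = -2, det(A) = -6
Characteristic polynomial: λ² - tr(A)λ + det(A) = λ² + 2λ - 6
λ² + 2λ - 6 = 0  ⇒  λ = (-2 ± √((2)² - 4·(-6)))/2 = (-2 ± √(28))/2
  = -1 + √7,  -1 - √7
Eigenvalues: -1 + √7, -1 - √7  (≈ 1.646, -3.646)
The two irrational eigenvalues are distinct (simple), so each has alg. mult. = geom. mult. = 1.
Sum of geometric multiplicities equals n, so A has n independent eigenvectors.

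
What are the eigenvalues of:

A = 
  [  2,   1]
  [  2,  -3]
tr(A) = -1, det(A) = -8
Characteristic polynomial: λ² - tr(A)λ + det(A) = λ² + λ - 8
λ² + λ - 8 = 0  ⇒  λ = (-1 ± √((1)² - 4·(-8)))/2 = (-1 ± √(33))/2
  = (-1 + √33)/2,  (-1 - √33)/2

λ = (-1 + √33)/2, (-1 - √33)/2  (≈ 2.372, -3.372)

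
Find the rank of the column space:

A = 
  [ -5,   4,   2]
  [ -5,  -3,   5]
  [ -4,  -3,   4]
Row reduce:
R2 → R2 - (1)·R1
R3 → R3 - (4/5)·R1
R3 → R3 - (31/35)·R2
REF = 
  [   -5,     4,     2]
  [    0,    -7,     3]
  [    0,     0, -9/35]
Pivot columns: 1, 2, 3 → 3 pivots.
dim(Col(A)) = number of pivot columns = 3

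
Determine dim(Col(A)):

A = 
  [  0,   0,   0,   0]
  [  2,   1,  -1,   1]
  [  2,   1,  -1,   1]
Row reduce:
Swap R1 ↔ R2
R3 → R3 - (1)·R1
REF = 
  [  2,   1,  -1,   1]
  [  0,   0,   0,   0]
  [  0,   0,   0,   0]
Pivot columns: 1 → 1 pivot.
dim(Col(A)) = number of pivot columns = 1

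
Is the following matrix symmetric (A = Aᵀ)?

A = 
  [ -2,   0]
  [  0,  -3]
Yes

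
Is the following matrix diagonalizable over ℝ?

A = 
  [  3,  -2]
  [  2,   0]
No

tr(A) = 3, det(A) = 4
Characteristic polynomial: λ² - tr(A)λ + det(A) = λ² - 3λ + 4
λ² - 3λ + 4 = 0  ⇒  λ = (3 ± √((-3)² - 4·(4)))/2 = (3 ± √(-7))/2
  = (3 + i√7)/2,  (3 - i√7)/2
Eigenvalues: (3 + i√7)/2, (3 - i√7)/2  (≈ 1.5 + 1.323i, 1.5 - 1.323i)
Has complex eigenvalues (not diagonalizable over ℝ).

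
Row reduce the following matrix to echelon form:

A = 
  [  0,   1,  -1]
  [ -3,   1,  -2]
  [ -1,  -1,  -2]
Row operations:
Swap R1 ↔ R2
R3 → R3 - (1/3)·R1
R3 → R3 + (4/3)·R2

Resulting echelon form:
REF = 
  [  -3,    1,   -2]
  [   0,    1,   -1]
  [   0,    0, -8/3]

Rank = 3 (number of non-zero pivot rows).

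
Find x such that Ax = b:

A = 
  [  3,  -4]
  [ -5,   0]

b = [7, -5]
x = [1, -1]

Row reduce the augmented matrix [A|b]:
R2 → R2 + (5/3)·R1
REF = 
  [    3,    -4,     7]
  [    0, -20/3,  20/3]

Back-substitution:
x₂ = (20/3) / (-20/3) = -1
x₁ = (7 - (-4)(-1)) / 3 = 1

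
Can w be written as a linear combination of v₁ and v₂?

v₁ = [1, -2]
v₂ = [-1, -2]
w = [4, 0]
Yes

Form the augmented matrix and row-reduce:
[v₁|v₂|w] = 
  [  1,  -1,   4]
  [ -2,  -2,   0]
R2 → R2 + (2)·R1
REF = 
  [  1,  -1,   4]
  [  0,  -4,   8]

No row of the form [0 0 | nonzero], so the system is consistent. Back-substitution gives c₁ = 2, c₂ = -2: w = (2)·v₁ + (-2)·v₂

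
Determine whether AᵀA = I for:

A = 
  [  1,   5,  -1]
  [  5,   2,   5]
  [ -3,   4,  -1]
No

AᵀA = 
  [ 35,   3,  27]
  [  3,  45,   1]
  [ 27,   1,  27]
≠ I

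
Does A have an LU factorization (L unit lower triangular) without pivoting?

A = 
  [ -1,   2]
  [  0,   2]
Yes.
A[1,1] = -1 ≠ 0, so Gaussian elimination proceeds without a row swap: multiplier ℓ₂₁ = (0)/(-1) = 0, and U[2,2] = 2 - (0)(2) = 2.
L = 
  [  1,   0]
  [  0,   1]
U = 
  [ -1,   2]
  [  0,   2]
Check row 2 of LU: [(0)(-1), (0)(2) + 2] = [0, 2] = row 2 of A ✓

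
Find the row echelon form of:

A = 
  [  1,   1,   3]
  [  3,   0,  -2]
Row operations:
R2 → R2 - (3)·R1

Resulting echelon form:
REF = 
  [  1,   1,   3]
  [  0,  -3, -11]

Rank = 2 (number of non-zero pivot rows).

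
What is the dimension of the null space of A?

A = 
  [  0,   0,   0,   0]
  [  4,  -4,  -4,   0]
nullity(A) = 3

Row reduce:
Swap R1 ↔ R2
REF = 
  [  4,  -4,  -4,   0]
  [  0,   0,   0,   0]
Pivot columns: 1 → 1 pivot.
rank(A) = 1, so nullity(A) = 4 - 1 = 3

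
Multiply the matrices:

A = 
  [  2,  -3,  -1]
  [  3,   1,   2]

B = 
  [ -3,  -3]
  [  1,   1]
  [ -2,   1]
A is 2×3 and B is 3×2, so AB is 2×2. Each entry is (row of A)·(column of B):
AB[1,1] = (2)(-3) + (-3)(1) + (-1)(-2) = -7
AB[1,2] = (2)(-3) + (-3)(1) + (-1)(1) = -10
AB[2,1] = (3)(-3) + (1)(1) + (2)(-2) = -12
AB[2,2] = (3)(-3) + (1)(1) + (2)(1) = -6

AB = 
  [ -7, -10]
  [-12,  -6]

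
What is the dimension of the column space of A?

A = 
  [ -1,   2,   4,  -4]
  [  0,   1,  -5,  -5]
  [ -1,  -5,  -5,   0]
dim(Col(A)) = 3

Row reduce:
R3 → R3 - (1)·R1
R3 → R3 + (7)·R2
REF = 
  [ -1,   2,   4,  -4]
  [  0,   1,  -5,  -5]
  [  0,   0, -44, -31]
Pivot columns: 1, 2, 3 → 3 pivots.
dim(Col(A)) = number of pivot columns = 3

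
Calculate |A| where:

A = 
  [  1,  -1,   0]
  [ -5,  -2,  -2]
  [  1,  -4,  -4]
Cofactor expansion along row 1:
det(A) = (1)·((-2)(-4) - (-2)(-4)) - (-1)·((-5)(-4) - (-2)(1)) + (0)·((-5)(-4) - (-2)(1))
  = (1)(0) - (-1)(22) + (0)(22)
  = 22

det(A) = 22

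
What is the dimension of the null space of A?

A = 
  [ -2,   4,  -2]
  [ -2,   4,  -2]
nullity(A) = 2

Row reduce:
R2 → R2 - (1)·R1
REF = 
  [ -2,   4,  -2]
  [  0,   0,   0]
Pivot columns: 1 → 1 pivot.
rank(A) = 1, so nullity(A) = 3 - 1 = 2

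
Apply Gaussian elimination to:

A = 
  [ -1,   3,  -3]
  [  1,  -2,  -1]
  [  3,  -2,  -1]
Row operations:
R2 → R2 + (1)·R1
R3 → R3 + (3)·R1
R3 → R3 - (7)·R2

Resulting echelon form:
REF = 
  [ -1,   3,  -3]
  [  0,   1,  -4]
  [  0,   0,  18]

Rank = 3 (number of non-zero pivot rows).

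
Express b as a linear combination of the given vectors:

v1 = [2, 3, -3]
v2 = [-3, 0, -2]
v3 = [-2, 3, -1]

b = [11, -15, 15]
c1 = -2, c2 = -3, c3 = -3

b = -2·v1 + -3·v2 + -3·v3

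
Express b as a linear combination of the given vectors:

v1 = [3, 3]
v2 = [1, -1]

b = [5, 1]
c1 = 1, c2 = 2

b = 1·v1 + 2·v2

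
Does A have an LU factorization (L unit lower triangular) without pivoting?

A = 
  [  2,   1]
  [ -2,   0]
Yes.
A[1,1] = 2 ≠ 0, so Gaussian elimination proceeds without a row swap: multiplier ℓ₂₁ = (-2)/(2) = -1, and U[2,2] = 0 - (-1)(1) = 1.
L = 
  [  1,   0]
  [ -1,   1]
U = 
  [  2,   1]
  [  0,   1]
Check row 2 of LU: [(-1)(2), (-1)(1) + 1] = [-2, 0] = row 2 of A ✓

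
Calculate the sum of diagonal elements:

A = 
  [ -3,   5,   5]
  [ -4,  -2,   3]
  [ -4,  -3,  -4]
-9

tr(A) = -3 + -2 + -4 = -9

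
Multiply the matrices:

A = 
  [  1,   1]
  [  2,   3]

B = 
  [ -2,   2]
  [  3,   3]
A is 2×2 and B is 2×2, so AB is 2×2. Each entry is (row of A)·(column of B):
AB[1,1] = (1)(-2) + (1)(3) = 1
AB[1,2] = (1)(2) + (1)(3) = 5
AB[2,1] = (2)(-2) + (3)(3) = 5
AB[2,2] = (2)(2) + (3)(3) = 13

AB = 
  [  1,   5]
  [  5,  13]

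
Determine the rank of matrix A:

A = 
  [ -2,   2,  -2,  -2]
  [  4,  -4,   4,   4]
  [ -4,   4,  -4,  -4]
Row reduce:
R2 → R2 + (2)·R1
R3 → R3 - (2)·R1
REF = 
  [ -2,   2,  -2,  -2]
  [  0,   0,   0,   0]
  [  0,   0,   0,   0]
Pivot columns: 1 → 1 pivot.

rank(A) = 1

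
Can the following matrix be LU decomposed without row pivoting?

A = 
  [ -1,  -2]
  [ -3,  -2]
Yes.
A[1,1] = -1 ≠ 0, so Gaussian elimination proceeds without a row swap: multiplier ℓ₂₁ = (-3)/(-1) = 3, and U[2,2] = -2 - (3)(-2) = 4.
L = 
  [  1,   0]
  [  3,   1]
U = 
  [ -1,  -2]
  [  0,   4]
Check row 2 of LU: [(3)(-1), (3)(-2) + 4] = [-3, -2] = row 2 of A ✓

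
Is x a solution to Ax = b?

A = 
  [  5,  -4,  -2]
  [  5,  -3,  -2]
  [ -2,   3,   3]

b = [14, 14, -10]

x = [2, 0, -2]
Yes

Ax = [14, 14, -10] = b ✓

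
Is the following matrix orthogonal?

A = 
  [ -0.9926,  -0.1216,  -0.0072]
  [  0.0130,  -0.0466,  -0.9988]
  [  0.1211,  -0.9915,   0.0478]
Yes

AᵀA = 
  [  1.0001,   0,   0]
  [  0,   1,   0]
  [  0,   0,   0.9999]
≈ I (equal to I up to the 4-dp rounding of the entries)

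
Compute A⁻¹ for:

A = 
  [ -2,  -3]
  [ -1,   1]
det(A) = (-2)(1) - (-3)(-1) = -5
For a 2×2 matrix, A⁻¹ = (1/det(A)) · [[d, -b], [-c, a]]
    = (-1/5) · [[1, 3], [1, -2]]

A⁻¹ = 
  [-1/5, -3/5]
  [-1/5,  2/5]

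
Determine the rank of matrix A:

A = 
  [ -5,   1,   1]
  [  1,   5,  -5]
rank(A) = 2

Row reduce:
R2 → R2 + (1/5)·R1
REF = 
  [   -5,     1,     1]
  [    0,  26/5, -24/5]
Pivot columns: 1, 2 → 2 pivots.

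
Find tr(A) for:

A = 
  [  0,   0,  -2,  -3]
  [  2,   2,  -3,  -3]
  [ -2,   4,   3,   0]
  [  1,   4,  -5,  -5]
0

tr(A) = 0 + 2 + 3 + -5 = 0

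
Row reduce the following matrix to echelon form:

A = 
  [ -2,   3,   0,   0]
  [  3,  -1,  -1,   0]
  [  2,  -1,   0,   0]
Row operations:
R2 → R2 + (3/2)·R1
R3 → R3 + (1)·R1
R3 → R3 - (4/7)·R2

Resulting echelon form:
REF = 
  [ -2,   3,   0,   0]
  [  0, 7/2,  -1,   0]
  [  0,   0, 4/7,   0]

Rank = 3 (number of non-zero pivot rows).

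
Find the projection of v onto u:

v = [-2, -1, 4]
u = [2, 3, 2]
v·u = (-2)(2) + (-1)(3) + (4)(2) = 1
u·u = (2)² + (3)² + (2)² = 17
proj_u(v) = (v·u / u·u) × u = (1/17) × u

proj_u(v) = [2/17, 3/17, 2/17]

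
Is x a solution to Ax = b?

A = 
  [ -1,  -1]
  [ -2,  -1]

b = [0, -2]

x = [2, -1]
No

Ax = [-1, -3] ≠ b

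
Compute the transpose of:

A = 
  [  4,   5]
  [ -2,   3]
Aᵀ = 
  [  4,  -2]
  [  5,   3]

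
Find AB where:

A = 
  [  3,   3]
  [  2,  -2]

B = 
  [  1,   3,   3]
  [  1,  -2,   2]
A is 2×2 and B is 2×3, so AB is 2×3. Each entry is (row of A)·(column of B):
AB[1,1] = (3)(1) + (3)(1) = 6
AB[1,2] = (3)(3) + (3)(-2) = 3
AB[1,3] = (3)(3) + (3)(2) = 15
AB[2,1] = (2)(1) + (-2)(1) = 0
AB[2,2] = (2)(3) + (-2)(-2) = 10
AB[2,3] = (2)(3) + (-2)(2) = 2

AB = 
  [  6,   3,  15]
  [  0,  10,   2]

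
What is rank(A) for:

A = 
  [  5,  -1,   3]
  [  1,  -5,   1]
Row reduce:
R2 → R2 - (1/5)·R1
REF = 
  [    5,    -1,     3]
  [    0, -24/5,   2/5]
Pivot columns: 1, 2 → 2 pivots.

rank(A) = 2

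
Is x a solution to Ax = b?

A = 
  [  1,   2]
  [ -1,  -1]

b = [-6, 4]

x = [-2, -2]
Yes

Ax = [-6, 4] = b ✓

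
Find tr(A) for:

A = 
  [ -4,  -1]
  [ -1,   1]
-3

tr(A) = -4 + 1 = -3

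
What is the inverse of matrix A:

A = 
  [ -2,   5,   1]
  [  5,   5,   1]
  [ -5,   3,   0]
det(A) = (-2)·((5)(0) - (1)(3)) - (5)·((5)(0) - (1)(-5)) + (1)·((5)(3) - (5)(-5))
  = (-2)(-3) - (5)(5) + (1)(40)
  = 21
det(A) = 21 ≠ 0, so A is invertible.

Cofactors Cᵢⱼ = (-1)ⁱ⁺ʲ·Mᵢⱼ:
C = 
  [ -3,  -5,  40]
  [  3,   5, -19]
  [  0,   7, -35]

adj(A) = Cᵀ:
adj(A) = 
  [ -3,   3,   0]
  [ -5,   5,   7]
  [ 40, -19, -35]

A⁻¹ = (1/21) · adj(A):
A⁻¹ = 
  [  -1/7,    1/7,      0]
  [ -5/21,   5/21,    1/3]
  [ 40/21, -19/21,   -5/3]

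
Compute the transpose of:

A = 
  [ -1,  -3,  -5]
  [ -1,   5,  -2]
Aᵀ = 
  [ -1,  -1]
  [ -3,   5]
  [ -5,  -2]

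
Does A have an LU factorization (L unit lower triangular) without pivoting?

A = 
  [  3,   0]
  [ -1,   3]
Yes.
A[1,1] = 3 ≠ 0, so Gaussian elimination proceeds without a row swap: multiplier ℓ₂₁ = (-1)/(3) = -1/3, and U[2,2] = 3 - (-1/3)(0) = 3.
L = 
  [   1,    0]
  [-1/3,    1]
U = 
  [  3,   0]
  [  0,   3]
Check row 2 of LU: [(-1/3)(3), (-1/3)(0) + 3] = [-1, 3] = row 2 of A ✓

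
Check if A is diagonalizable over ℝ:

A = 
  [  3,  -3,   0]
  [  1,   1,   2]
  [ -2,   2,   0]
Yes

Characteristic polynomial: det(λI - A) = λ³ - 4λ² + 2λ
The constant term is 0, so λ = 0 is a root: p(λ) = λ(λ² - 4λ + 2)
λ² - 4λ + 2 = 0  ⇒  λ = (4 ± √((-4)² - 4·(2)))/2 = (4 ± √(8))/2
  = 2 + √2,  2 - √2
Eigenvalues: 0, 2 + √2, 2 - √2  (≈ 0, 3.414, 0.5858)
The two irrational eigenvalues are distinct (simple), so each has alg. mult. = geom. mult. = 1.
λ=0: alg. mult. = 1, geom. mult. = 3 - rank(A - (0)I) = 3 - 2 = 1
Sum of geometric multiplicities equals n, so A has n independent eigenvectors.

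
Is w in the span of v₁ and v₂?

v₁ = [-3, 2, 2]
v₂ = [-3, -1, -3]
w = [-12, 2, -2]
Yes

Form the augmented matrix and row-reduce:
[v₁|v₂|w] = 
  [ -3,  -3, -12]
  [  2,  -1,   2]
  [  2,  -3,  -2]
R2 → R2 + (2/3)·R1
R3 → R3 + (2/3)·R1
R3 → R3 - (5/3)·R2
REF = 
  [ -3,  -3, -12]
  [  0,  -3,  -6]
  [  0,   0,   0]

No row of the form [0 0 | nonzero], so the system is consistent. Back-substitution gives c₁ = 2, c₂ = 2: w = (2)·v₁ + (2)·v₂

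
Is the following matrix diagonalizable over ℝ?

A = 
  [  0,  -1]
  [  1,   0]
No

tr(A) = 0, det(A) = 1
Characteristic polynomial: λ² - tr(A)λ + det(A) = λ² + 1
λ² + 1 = 0  ⇒  λ = (0 ± √((0)² - 4·(1)))/2 = (0 ± √(-4))/2
  = i,  -i
Eigenvalues: i, -i  (≈ 0 + 1i, 0 - 1i)
Has complex eigenvalues (not diagonalizable over ℝ).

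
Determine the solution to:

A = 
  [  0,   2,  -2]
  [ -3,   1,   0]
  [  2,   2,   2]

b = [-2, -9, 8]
Row reduce the augmented matrix [A|b]:
Swap R1 ↔ R2
R3 → R3 + (2/3)·R1
R3 → R3 - (4/3)·R2
REF = 
  [  -3,    1,    0,   -9]
  [   0,    2,   -2,   -2]
  [   0,    0, 14/3, 14/3]

Back-substitution:
x₃ = (14/3) / (14/3) = 1
x₂ = (-2 - (-2)(1)) / 2 = 0
x₁ = (-9 - (1)(0) - (0)(1)) / (-3) = 3

x = [3, 0, 1]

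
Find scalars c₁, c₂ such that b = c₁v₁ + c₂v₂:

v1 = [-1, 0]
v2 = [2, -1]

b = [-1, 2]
c1 = -3, c2 = -2

b = -3·v1 + -2·v2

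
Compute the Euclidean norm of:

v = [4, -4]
5.657

||v||₂ = √((4)² + (-4)²) = √32 = 5.657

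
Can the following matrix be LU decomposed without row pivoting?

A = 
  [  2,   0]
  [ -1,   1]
Yes.
A[1,1] = 2 ≠ 0, so Gaussian elimination proceeds without a row swap: multiplier ℓ₂₁ = (-1)/(2) = -1/2, and U[2,2] = 1 - (-1/2)(0) = 1.
L = 
  [   1,    0]
  [-1/2,    1]
U = 
  [  2,   0]
  [  0,   1]
Check row 2 of LU: [(-1/2)(2), (-1/2)(0) + 1] = [-1, 1] = row 2 of A ✓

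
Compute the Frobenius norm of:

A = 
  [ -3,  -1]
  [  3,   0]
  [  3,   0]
||A||_F = 5.292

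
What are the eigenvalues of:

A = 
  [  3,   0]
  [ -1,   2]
tr(A) = 5, det(A) = 6
Characteristic polynomial: λ² - tr(A)λ + det(A) = λ² - 5λ + 6
λ² - 5λ + 6 = (λ - 2)(λ - 3)

λ = 3, 2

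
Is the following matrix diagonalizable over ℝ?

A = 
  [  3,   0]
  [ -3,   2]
Yes

tr(A) = 5, det(A) = 6
Characteristic polynomial: λ² - tr(A)λ + det(A) = λ² - 5λ + 6
λ² - 5λ + 6 = (λ - 2)(λ - 3)
Eigenvalues: 3, 2
λ=2: alg. mult. = 1, geom. mult. = 2 - rank(A - (2)I) = 2 - 1 = 1
λ=3: alg. mult. = 1, geom. mult. = 2 - rank(A - (3)I) = 2 - 1 = 1
Sum of geometric multiplicities equals n, so A has n independent eigenvectors.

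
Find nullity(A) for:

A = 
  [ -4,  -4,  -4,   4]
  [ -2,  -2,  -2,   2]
nullity(A) = 3

Row reduce:
R2 → R2 - (1/2)·R1
REF = 
  [ -4,  -4,  -4,   4]
  [  0,   0,   0,   0]
Pivot columns: 1 → 1 pivot.
rank(A) = 1, so nullity(A) = 4 - 1 = 3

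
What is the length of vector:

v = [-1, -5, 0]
5.099

||v||₂ = √((-1)² + (-5)² + (0)²) = √26 = 5.099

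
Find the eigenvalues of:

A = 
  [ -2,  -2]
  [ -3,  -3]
λ = 0, -5

tr(A) = -5, det(A) = 0
Characteristic polynomial: λ² - tr(A)λ + det(A) = λ² + 5λ
λ² + 5λ = λ(λ + 5)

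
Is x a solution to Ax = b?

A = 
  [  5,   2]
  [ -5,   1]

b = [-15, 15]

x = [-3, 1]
No

Ax = [-13, 16] ≠ b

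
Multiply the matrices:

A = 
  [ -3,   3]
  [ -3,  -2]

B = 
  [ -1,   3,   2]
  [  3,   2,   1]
A is 2×2 and B is 2×3, so AB is 2×3. Each entry is (row of A)·(column of B):
AB[1,1] = (-3)(-1) + (3)(3) = 12
AB[1,2] = (-3)(3) + (3)(2) = -3
AB[1,3] = (-3)(2) + (3)(1) = -3
AB[2,1] = (-3)(-1) + (-2)(3) = -3
AB[2,2] = (-3)(3) + (-2)(2) = -13
AB[2,3] = (-3)(2) + (-2)(1) = -8

AB = 
  [ 12,  -3,  -3]
  [ -3, -13,  -8]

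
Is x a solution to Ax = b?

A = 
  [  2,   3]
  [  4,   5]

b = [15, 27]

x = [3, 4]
No

Ax = [18, 32] ≠ b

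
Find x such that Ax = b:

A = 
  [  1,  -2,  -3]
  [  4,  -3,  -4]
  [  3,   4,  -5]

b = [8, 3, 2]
Row reduce the augmented matrix [A|b]:
R2 → R2 - (4)·R1
R3 → R3 - (3)·R1
R3 → R3 - (2)·R2
REF = 
  [  1,  -2,  -3,   8]
  [  0,   5,   8, -29]
  [  0,   0, -12,  36]

Back-substitution:
x₃ = 36 / (-12) = -3
x₂ = (-29 - (8)(-3)) / 5 = -1
x₁ = (8 - (-2)(-1) - (-3)(-3)) / 1 = -3

x = [-3, -1, -3]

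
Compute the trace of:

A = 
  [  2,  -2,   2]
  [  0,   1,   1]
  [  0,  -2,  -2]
1

tr(A) = 2 + 1 + -2 = 1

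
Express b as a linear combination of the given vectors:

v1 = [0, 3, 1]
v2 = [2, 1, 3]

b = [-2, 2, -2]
c1 = 1, c2 = -1

b = 1·v1 + -1·v2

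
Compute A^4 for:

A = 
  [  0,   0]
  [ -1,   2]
A² = A·A:
A²[1,1] = (0)(0) + (0)(-1) = 0
A²[1,2] = (0)(0) + (0)(2) = 0
A²[2,1] = (-1)(0) + (2)(-1) = -2
A²[2,2] = (-1)(0) + (2)(2) = 4
A² = 
  [  0,   0]
  [ -2,   4]

A^3 = A^2·A:
A^3[1,1] = (0)(0) + (0)(-1) = 0
A^3[1,2] = (0)(0) + (0)(2) = 0
A^3[2,1] = (-2)(0) + (4)(-1) = -4
A^3[2,2] = (-2)(0) + (4)(2) = 8
A^3 = 
  [  0,   0]
  [ -4,   8]

A^4 = A^3·A:
A^4[1,1] = (0)(0) + (0)(-1) = 0
A^4[1,2] = (0)(0) + (0)(2) = 0
A^4[2,1] = (-4)(0) + (8)(-1) = -8
A^4[2,2] = (-4)(0) + (8)(2) = 16
A^4 = 
  [  0,   0]
  [ -8,  16]

Therefore
A^4 = 
  [  0,   0]
  [ -8,  16]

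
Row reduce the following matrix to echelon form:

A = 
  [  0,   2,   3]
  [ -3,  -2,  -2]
Row operations:
Swap R1 ↔ R2

Resulting echelon form:
REF = 
  [ -3,  -2,  -2]
  [  0,   2,   3]

Rank = 2 (number of non-zero pivot rows).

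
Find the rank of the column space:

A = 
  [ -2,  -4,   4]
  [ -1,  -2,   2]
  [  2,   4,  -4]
Row reduce:
R2 → R2 - (1/2)·R1
R3 → R3 + (1)·R1
REF = 
  [ -2,  -4,   4]
  [  0,   0,   0]
  [  0,   0,   0]
Pivot columns: 1 → 1 pivot.
dim(Col(A)) = number of pivot columns = 1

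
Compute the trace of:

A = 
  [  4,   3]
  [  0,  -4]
0

tr(A) = 4 + -4 = 0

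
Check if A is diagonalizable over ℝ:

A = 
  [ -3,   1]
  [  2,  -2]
Yes

tr(A) = -5, det(A) = 4
Characteristic polynomial: λ² - tr(A)λ + det(A) = λ² + 5λ + 4
λ² + 5λ + 4 = (λ + 4)(λ + 1)
Eigenvalues: -1, -4
λ=-4: alg. mult. = 1, geom. mult. = 2 - rank(A - (-4)I) = 2 - 1 = 1
λ=-1: alg. mult. = 1, geom. mult. = 2 - rank(A - (-1)I) = 2 - 1 = 1
Sum of geometric multiplicities equals n, so A has n independent eigenvectors.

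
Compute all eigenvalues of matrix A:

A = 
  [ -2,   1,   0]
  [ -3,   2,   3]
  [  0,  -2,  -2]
λ = -2, i√5, -i√5  (≈ -2, 0 + 2.236i, 0 - 2.236i)

Characteristic polynomial: det(λI - A) = λ³ + 2λ² + 5λ + 10
Testing integer divisors of the constant term: p(-2) = 0, so (λ + 2) is a factor:
p(λ) = (λ + 2)(λ² + 5)
λ² + 5 = 0  ⇒  λ = (0 ± √((0)² - 4·(5)))/2 = (0 ± √(-20))/2
  = i√5,  -i√5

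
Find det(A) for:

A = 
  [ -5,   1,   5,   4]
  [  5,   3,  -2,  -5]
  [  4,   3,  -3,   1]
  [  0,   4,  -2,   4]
Cofactor expansion along row 1: det(A) = a₁₁M₁₁ - a₁₂M₁₂ + a₁₃M₁₃ - a₁₄M₁₄

M₁₁ = det[[3, -2, -5]; [3, -3, 1]; [4, -2, 4]]
  = (3)·((-3)(4) - (1)(-2)) - (-2)·((3)(4) - (1)(4)) + (-5)·((3)(-2) - (-3)(4))
  = (3)(-10) - (-2)(8) + (-5)(6)
  = -44
M₁₂ = det[[5, -2, -5]; [4, -3, 1]; [0, -2, 4]]
  = (5)·((-3)(4) - (1)(-2)) - (-2)·((4)(4) - (1)(0)) + (-5)·((4)(-2) - (-3)(0))
  = (5)(-10) - (-2)(16) + (-5)(-8)
  = 22
M₁₃ = det[[5, 3, -5]; [4, 3, 1]; [0, 4, 4]]
  = (5)·((3)(4) - (1)(4)) - (3)·((4)(4) - (1)(0)) + (-5)·((4)(4) - (3)(0))
  = (5)(8) - (3)(16) + (-5)(16)
  = -88
M₁₄ = det[[5, 3, -2]; [4, 3, -3]; [0, 4, -2]]
  = (5)·((3)(-2) - (-3)(4)) - (3)·((4)(-2) - (-3)(0)) + (-2)·((4)(4) - (3)(0))
  = (5)(6) - (3)(-8) + (-2)(16)
  = 22

det(A) = (-5)(-44) - (1)(22) + (5)(-88) - (4)(22) = -330

det(A) = -330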